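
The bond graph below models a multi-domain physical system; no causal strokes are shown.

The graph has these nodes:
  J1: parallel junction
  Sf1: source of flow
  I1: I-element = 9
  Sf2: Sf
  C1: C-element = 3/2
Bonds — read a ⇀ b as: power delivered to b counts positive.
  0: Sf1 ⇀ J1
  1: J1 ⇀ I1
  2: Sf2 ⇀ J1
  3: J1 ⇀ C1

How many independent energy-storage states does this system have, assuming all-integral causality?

bond 0 stroke at Sf1  (Sf1: flow source, stroke at near end)
bond 2 stroke at Sf2  (Sf2 fixes flow; stroke at Sf2)
bond 1 stroke at I1  (prefer integral on I1)
bond 3 stroke at J1  (closing 0-jn rule on J1)

2  (C1, I1 all integral)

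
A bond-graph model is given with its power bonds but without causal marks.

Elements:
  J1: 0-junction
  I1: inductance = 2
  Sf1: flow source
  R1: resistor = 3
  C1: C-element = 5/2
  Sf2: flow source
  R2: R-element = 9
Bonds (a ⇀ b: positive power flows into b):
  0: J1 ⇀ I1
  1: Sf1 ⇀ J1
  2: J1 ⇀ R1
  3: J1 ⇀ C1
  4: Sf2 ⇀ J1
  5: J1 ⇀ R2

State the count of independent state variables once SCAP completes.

#1 stroke at Sf1  (Sf1 (Sf) sets flow on bond)
#4 stroke at Sf2  (Sf2 fixes flow; stroke at Sf2)
#0 stroke at I1  (prefer integral on I1)
#3 stroke at J1  (prefer integral on C1)
#2 stroke at R1  (0-jn J1 has e-setter on 3)
#5 stroke at R2  (common-e at J1 fixed by 3)

2  (C1, I1 all integral)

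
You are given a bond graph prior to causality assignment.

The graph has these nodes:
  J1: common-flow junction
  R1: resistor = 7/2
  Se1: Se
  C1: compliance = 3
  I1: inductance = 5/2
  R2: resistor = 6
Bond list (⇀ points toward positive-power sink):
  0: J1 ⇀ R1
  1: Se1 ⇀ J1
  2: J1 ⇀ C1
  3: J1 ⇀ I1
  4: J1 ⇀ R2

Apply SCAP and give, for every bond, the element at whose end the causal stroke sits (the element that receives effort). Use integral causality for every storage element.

b0 →J1
b1 →J1
b2 →J1
b3 →I1
b4 →J1

b1 stroke at J1  (Se1 (Se) sets effort on bond)
b2 stroke at J1  (C1 integral (e out))
b3 stroke at I1  (I1 outputs flow p/I1)
b0 stroke at J1  (J1: bond 3 brought flow, rest push out)
b4 stroke at J1  (common-f at J1 fixed by 3)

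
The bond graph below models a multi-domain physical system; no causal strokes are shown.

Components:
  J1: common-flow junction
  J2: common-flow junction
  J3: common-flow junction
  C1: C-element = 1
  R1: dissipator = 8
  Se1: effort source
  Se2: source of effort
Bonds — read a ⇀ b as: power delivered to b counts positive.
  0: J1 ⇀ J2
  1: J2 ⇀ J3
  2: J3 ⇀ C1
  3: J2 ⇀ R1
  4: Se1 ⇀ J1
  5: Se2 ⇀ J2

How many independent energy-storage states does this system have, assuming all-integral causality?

1  (C1 all integral)

#4 stroke at J1  (Se1 fixes effort; stroke away)
#5 stroke at J2  (Se2: effort source, stroke at far end)
#0 stroke at J2  (J1 needs exactly one f-in)
#2 stroke at J3  (C1 integral (e out))
#1 stroke at J2  (J3: last free bond brings flow in)
#3 stroke at R1  (J2: last free bond brings flow in)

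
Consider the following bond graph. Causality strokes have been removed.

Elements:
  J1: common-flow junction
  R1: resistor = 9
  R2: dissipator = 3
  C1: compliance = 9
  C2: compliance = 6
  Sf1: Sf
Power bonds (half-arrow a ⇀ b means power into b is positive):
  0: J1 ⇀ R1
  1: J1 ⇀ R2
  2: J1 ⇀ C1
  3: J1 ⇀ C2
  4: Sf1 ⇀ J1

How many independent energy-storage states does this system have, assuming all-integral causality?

2  (C1, C2 all integral)

#4 stroke at Sf1  (source Sf1 imposes f)
#0 stroke at J1  (J1 flow already set via bond 4)
#1 stroke at J1  (J1 flow already set via bond 4)
#2 stroke at J1  (common-f at J1 fixed by 4)
#3 stroke at J1  (J1 flow already set via bond 4)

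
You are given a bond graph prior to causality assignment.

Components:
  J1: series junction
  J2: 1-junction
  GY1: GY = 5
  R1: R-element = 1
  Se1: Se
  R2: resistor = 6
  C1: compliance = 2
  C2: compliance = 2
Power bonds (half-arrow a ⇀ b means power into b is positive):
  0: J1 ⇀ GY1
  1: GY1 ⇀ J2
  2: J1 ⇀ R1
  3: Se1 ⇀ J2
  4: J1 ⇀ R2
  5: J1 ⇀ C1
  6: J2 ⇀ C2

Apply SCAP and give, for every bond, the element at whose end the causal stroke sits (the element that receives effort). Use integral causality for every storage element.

β3 →J2  (Se1: effort source, stroke at far end)
β5 →J1  (prefer integral on C1)
β6 →J2  (C2 integral (e out))
β1 →GY1  (closing 1-jn rule on J2)
β0 →GY1  (through GY1, causality inverts; strokes same side of GY1)
β2 →J1  (J1: bond 0 brought flow, rest push out)
β4 →J1  (1-jn J1 has f-setter on 0)

b0 stroke at GY1
b1 stroke at GY1
b2 stroke at J1
b3 stroke at J2
b4 stroke at J1
b5 stroke at J1
b6 stroke at J2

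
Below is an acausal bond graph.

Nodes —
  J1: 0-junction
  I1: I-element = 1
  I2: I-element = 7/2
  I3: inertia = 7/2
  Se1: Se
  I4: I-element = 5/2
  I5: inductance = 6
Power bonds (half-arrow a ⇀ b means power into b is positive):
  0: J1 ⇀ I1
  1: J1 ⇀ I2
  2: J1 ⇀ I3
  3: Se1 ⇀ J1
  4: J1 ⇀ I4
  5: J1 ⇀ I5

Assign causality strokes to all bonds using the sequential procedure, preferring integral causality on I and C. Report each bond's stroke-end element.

b3 stroke→J1  (Se1: effort source, stroke at far end)
b0 stroke→I1  (common-e at J1 fixed by 3)
b1 stroke→I2  (J1: bond 3 brought effort, rest push out)
b2 stroke→I3  (0-jn J1 has e-setter on 3)
b4 stroke→I4  (common-e at J1 fixed by 3)
b5 stroke→I5  (0-jn J1 has e-setter on 3)

#0 stroke→I1
#1 stroke→I2
#2 stroke→I3
#3 stroke→J1
#4 stroke→I4
#5 stroke→I5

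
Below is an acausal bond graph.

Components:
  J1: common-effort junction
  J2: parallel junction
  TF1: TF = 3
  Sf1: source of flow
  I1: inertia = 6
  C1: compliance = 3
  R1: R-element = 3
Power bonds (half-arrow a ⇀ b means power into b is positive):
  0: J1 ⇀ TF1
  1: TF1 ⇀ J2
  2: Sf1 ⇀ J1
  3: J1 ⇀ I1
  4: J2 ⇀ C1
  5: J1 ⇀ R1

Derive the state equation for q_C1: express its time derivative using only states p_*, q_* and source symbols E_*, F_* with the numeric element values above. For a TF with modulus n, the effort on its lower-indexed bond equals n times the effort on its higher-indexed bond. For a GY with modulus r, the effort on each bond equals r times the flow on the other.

dq_C1/dt = 3*F_Sf1 - p_I1/2 - q_C1

bond 2 |Sf1  (Sf1 fixes flow; stroke at Sf1)
bond 3 |I1  (I1 integral (f out))
bond 4 |J2  (C1: C, integral causality)
bond 1 |TF1  (J2: bond 4 brought effort, rest push out)
bond 0 |J1  (TF1 one-in-one-out from 1)
bond 5 |R1  (common-e at J1 fixed by 0)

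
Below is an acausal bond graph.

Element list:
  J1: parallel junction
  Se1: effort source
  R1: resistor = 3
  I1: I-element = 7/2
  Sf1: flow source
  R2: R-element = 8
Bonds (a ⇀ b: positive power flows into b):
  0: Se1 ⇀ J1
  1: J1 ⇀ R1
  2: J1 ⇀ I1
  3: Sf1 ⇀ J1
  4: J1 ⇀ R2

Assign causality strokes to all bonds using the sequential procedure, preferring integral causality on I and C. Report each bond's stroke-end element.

b0 |J1  (Se1: effort source, stroke at far end)
b3 |Sf1  (Sf1 (Sf) sets flow on bond)
b1 |R1  (common-e at J1 fixed by 0)
b2 |I1  (common-e at J1 fixed by 0)
b4 |R2  (J1: bond 0 brought effort, rest push out)

bond 0 |J1
bond 1 |R1
bond 2 |I1
bond 3 |Sf1
bond 4 |R2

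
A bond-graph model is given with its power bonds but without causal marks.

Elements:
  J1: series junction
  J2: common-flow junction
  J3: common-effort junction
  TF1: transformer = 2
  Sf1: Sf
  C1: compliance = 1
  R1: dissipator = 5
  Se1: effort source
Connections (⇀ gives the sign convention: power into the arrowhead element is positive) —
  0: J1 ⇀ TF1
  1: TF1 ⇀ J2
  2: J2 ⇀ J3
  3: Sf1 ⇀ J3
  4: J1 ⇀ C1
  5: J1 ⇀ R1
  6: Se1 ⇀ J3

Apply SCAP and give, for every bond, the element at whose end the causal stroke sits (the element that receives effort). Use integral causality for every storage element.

bond 0 |J1
bond 1 |TF1
bond 2 |J2
bond 3 |Sf1
bond 4 |J1
bond 5 |R1
bond 6 |J3

bond 3 →Sf1  (Sf1 fixes flow; stroke at Sf1)
bond 6 →J3  (Se1 (Se) sets effort on bond)
bond 2 →J2  (common-e at J3 fixed by 6)
bond 1 →TF1  (only one flow-in slot at J2)
bond 0 →J1  (TF1 one-in-one-out from 1)
bond 4 →J1  (C1 outputs effort q/C1)
bond 5 →R1  (only one flow-in slot at J1)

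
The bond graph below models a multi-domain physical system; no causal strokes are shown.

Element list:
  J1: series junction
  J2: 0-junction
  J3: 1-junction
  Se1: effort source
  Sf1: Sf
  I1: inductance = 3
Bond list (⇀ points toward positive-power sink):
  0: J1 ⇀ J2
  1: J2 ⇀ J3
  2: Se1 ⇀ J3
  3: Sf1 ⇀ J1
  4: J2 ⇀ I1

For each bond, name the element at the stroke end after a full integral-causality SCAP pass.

β2 |J3  (Se1 (Se) sets effort on bond)
β3 |Sf1  (Sf1 (Sf) sets flow on bond)
β0 |J1  (common-f at J1 fixed by 3)
β1 |J2  (J3: last free bond brings flow in)
β4 |I1  (common-e at J2 fixed by 1)

#0 |J1
#1 |J2
#2 |J3
#3 |Sf1
#4 |I1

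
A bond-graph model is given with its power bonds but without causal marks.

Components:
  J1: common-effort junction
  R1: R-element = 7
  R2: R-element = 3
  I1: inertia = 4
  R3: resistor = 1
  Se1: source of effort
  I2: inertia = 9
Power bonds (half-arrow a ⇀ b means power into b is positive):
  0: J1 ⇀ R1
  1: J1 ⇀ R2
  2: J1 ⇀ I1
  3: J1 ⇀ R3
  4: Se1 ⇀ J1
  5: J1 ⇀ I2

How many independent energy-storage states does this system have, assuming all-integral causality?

2  (I1, I2 all integral)

β4 stroke at J1  (Se1: effort source, stroke at far end)
β0 stroke at R1  (common-e at J1 fixed by 4)
β1 stroke at R2  (0-jn J1 has e-setter on 4)
β2 stroke at I1  (common-e at J1 fixed by 4)
β3 stroke at R3  (J1 effort already set via bond 4)
β5 stroke at I2  (J1: bond 4 brought effort, rest push out)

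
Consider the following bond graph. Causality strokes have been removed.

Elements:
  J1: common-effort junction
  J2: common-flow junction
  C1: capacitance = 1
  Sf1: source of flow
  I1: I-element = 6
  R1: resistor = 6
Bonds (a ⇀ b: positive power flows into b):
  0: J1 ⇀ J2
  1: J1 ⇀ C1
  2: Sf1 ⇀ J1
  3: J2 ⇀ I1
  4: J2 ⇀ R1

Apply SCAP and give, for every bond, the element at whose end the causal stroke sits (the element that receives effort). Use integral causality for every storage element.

#2 →Sf1  (Sf1: flow source, stroke at near end)
#1 →J1  (C1: C, integral causality)
#0 →J2  (0-jn J1 has e-setter on 1)
#3 →I1  (I1: I, integral causality)
#4 →J2  (J2: bond 3 brought flow, rest push out)

bond 0 →J2
bond 1 →J1
bond 2 →Sf1
bond 3 →I1
bond 4 →J2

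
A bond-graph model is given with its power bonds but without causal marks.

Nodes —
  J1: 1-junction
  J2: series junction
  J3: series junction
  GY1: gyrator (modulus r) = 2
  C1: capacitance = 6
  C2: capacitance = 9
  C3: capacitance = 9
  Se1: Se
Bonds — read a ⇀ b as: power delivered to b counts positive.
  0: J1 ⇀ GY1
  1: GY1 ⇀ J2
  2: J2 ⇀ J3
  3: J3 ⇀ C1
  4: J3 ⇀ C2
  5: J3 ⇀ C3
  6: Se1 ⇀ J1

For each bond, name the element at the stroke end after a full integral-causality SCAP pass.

bond 6 stroke→J1  (Se1 fixes effort; stroke away)
bond 0 stroke→GY1  (J1: last free bond brings flow in)
bond 1 stroke→GY1  (GY1: gyrator matches bond 0)
bond 2 stroke→J2  (J2 flow already set via bond 1)
bond 3 stroke→J3  (common-f at J3 fixed by 2)
bond 4 stroke→J3  (common-f at J3 fixed by 2)
bond 5 stroke→J3  (J3: bond 2 brought flow, rest push out)

b0 |GY1
b1 |GY1
b2 |J2
b3 |J3
b4 |J3
b5 |J3
b6 |J1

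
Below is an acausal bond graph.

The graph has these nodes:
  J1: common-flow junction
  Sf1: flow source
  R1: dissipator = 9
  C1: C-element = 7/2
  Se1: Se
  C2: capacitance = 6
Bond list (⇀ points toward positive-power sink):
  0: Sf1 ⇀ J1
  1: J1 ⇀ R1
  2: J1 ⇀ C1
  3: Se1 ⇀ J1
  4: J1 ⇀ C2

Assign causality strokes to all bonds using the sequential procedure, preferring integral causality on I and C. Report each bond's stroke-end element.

#0 |Sf1  (Sf1: flow source, stroke at near end)
#3 |J1  (Se1 fixes effort; stroke away)
#1 |J1  (J1 flow already set via bond 0)
#2 |J1  (common-f at J1 fixed by 0)
#4 |J1  (1-jn J1 has f-setter on 0)

bond 0 stroke at Sf1
bond 1 stroke at J1
bond 2 stroke at J1
bond 3 stroke at J1
bond 4 stroke at J1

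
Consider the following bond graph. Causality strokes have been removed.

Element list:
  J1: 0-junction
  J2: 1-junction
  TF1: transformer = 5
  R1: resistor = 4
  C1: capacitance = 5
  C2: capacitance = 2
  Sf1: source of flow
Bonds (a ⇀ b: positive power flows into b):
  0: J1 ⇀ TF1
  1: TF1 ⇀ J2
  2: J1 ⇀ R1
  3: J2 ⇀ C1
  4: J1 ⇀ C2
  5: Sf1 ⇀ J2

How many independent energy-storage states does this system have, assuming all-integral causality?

2  (C1, C2 all integral)

bond 5 |Sf1  (source Sf1 imposes f)
bond 1 |J2  (common-f at J2 fixed by 5)
bond 3 |J2  (J2 flow already set via bond 5)
bond 0 |TF1  (TF1 one-in-one-out from 1)
bond 4 |J1  (prefer integral on C2)
bond 2 |R1  (common-e at J1 fixed by 4)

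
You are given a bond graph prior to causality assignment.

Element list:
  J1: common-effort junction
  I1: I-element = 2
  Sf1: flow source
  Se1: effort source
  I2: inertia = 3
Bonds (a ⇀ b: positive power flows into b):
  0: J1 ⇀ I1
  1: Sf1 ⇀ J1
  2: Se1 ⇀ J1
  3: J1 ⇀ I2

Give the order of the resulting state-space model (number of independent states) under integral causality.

b1 stroke→Sf1  (Sf1 fixes flow; stroke at Sf1)
b2 stroke→J1  (Se1: effort source, stroke at far end)
b0 stroke→I1  (J1: bond 2 brought effort, rest push out)
b3 stroke→I2  (0-jn J1 has e-setter on 2)

2  (I1, I2 all integral)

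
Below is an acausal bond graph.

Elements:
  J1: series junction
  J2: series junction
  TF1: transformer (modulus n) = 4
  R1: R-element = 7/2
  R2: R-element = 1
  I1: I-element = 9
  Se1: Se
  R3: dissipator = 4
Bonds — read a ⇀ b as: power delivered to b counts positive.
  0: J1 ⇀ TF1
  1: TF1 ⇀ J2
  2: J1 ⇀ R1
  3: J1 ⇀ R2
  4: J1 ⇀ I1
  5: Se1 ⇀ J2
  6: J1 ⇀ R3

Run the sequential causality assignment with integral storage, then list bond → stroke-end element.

b5 |J2  (Se1 (Se) sets effort on bond)
b1 |TF1  (J2 needs exactly one f-in)
b0 |J1  (TF1: transformer flips bond 1)
b4 |I1  (I1 integral (f out))
b2 |J1  (1-jn J1 has f-setter on 4)
b3 |J1  (J1 flow already set via bond 4)
b6 |J1  (J1: bond 4 brought flow, rest push out)

β0 stroke→J1
β1 stroke→TF1
β2 stroke→J1
β3 stroke→J1
β4 stroke→I1
β5 stroke→J2
β6 stroke→J1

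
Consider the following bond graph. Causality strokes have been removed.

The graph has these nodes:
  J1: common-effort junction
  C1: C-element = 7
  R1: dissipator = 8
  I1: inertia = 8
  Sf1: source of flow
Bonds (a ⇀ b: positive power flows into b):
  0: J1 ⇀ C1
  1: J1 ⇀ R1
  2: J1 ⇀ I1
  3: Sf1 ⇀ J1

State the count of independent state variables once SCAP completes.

#3 |Sf1  (source Sf1 imposes f)
#0 |J1  (C1 integral (e out))
#1 |R1  (J1: bond 0 brought effort, rest push out)
#2 |I1  (common-e at J1 fixed by 0)

2  (C1, I1 all integral)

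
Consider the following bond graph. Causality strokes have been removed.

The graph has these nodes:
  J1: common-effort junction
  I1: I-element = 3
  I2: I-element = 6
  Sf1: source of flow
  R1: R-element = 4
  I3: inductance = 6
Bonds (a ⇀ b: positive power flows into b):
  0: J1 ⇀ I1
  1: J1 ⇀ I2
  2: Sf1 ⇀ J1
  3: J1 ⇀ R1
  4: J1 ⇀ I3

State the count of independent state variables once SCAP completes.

3  (I1, I2, I3 all integral)

β2 →Sf1  (Sf1 fixes flow; stroke at Sf1)
β0 →I1  (I1 integral (f out))
β1 →I2  (prefer integral on I2)
β4 →I3  (I3: I, integral causality)
β3 →J1  (closing 0-jn rule on J1)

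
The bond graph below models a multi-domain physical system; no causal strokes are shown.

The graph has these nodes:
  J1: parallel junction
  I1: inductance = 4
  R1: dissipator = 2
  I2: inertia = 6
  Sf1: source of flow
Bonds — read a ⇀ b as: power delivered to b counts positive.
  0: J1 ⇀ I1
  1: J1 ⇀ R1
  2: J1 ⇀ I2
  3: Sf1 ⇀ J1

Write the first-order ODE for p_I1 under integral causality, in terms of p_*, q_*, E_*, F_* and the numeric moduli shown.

dp_I1/dt = 2*F_Sf1 - p_I1/2 - p_I2/3

#3 |Sf1  (source Sf1 imposes f)
#0 |I1  (I1: I, integral causality)
#2 |I2  (I2 outputs flow p/I2)
#1 |J1  (J1: last free bond brings effort in)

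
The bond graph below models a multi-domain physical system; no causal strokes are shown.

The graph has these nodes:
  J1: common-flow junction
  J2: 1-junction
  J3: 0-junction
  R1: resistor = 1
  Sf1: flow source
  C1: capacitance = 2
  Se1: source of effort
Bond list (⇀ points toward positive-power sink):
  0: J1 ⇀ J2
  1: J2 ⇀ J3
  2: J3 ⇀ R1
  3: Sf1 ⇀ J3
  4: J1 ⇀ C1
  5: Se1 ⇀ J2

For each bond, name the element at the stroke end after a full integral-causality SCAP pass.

#3 stroke→Sf1  (Sf1 (Sf) sets flow on bond)
#5 stroke→J2  (Se1 fixes effort; stroke away)
#4 stroke→J1  (C1 integral (e out))
#0 stroke→J2  (J1 needs exactly one f-in)
#1 stroke→J3  (J2: last free bond brings flow in)
#2 stroke→R1  (0-jn J3 has e-setter on 1)

β0 |J2
β1 |J3
β2 |R1
β3 |Sf1
β4 |J1
β5 |J2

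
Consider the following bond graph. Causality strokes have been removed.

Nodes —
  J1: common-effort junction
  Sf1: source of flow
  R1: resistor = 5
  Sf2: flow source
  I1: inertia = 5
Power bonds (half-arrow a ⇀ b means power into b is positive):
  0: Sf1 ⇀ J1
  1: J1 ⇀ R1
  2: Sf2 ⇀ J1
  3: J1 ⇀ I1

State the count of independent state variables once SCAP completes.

b0 |Sf1  (Sf1 (Sf) sets flow on bond)
b2 |Sf2  (Sf2: flow source, stroke at near end)
b3 |I1  (I1 outputs flow p/I1)
b1 |J1  (closing 0-jn rule on J1)

1  (I1 all integral)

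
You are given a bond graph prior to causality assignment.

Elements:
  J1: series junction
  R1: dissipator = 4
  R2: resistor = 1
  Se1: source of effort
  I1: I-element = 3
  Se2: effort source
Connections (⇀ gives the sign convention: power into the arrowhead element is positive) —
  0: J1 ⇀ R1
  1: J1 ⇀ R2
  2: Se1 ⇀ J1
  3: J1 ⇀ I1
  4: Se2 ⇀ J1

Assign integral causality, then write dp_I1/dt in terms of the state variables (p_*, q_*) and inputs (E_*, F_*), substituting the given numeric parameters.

bond 2 |J1  (source Se1 imposes e)
bond 4 |J1  (Se2 (Se) sets effort on bond)
bond 3 |I1  (I1: I, integral causality)
bond 0 |J1  (common-f at J1 fixed by 3)
bond 1 |J1  (common-f at J1 fixed by 3)

dp_I1/dt = E_Se1 + E_Se2 - 5*p_I1/3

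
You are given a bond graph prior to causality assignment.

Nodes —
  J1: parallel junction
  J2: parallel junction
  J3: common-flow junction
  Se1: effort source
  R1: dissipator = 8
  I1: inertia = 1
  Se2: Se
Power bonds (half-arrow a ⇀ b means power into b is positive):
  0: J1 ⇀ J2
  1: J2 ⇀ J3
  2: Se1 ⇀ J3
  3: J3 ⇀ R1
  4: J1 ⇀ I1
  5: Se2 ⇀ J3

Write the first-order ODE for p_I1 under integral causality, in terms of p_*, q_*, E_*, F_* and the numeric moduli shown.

dp_I1/dt = -E_Se1 - E_Se2 - 8*p_I1

b2 stroke→J3  (source Se1 imposes e)
b5 stroke→J3  (Se2 fixes effort; stroke away)
b4 stroke→I1  (I1 outputs flow p/I1)
b0 stroke→J1  (only one effort-in slot at J1)
b1 stroke→J2  (only one effort-in slot at J2)
b3 stroke→J3  (common-f at J3 fixed by 1)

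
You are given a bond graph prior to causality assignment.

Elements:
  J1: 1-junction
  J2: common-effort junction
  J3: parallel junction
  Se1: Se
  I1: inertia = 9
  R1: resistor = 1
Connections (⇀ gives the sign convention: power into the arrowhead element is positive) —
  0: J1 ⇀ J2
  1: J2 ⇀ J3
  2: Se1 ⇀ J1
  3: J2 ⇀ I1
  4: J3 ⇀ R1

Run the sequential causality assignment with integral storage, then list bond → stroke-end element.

bond 2 stroke at J1  (source Se1 imposes e)
bond 0 stroke at J2  (J1 needs exactly one f-in)
bond 1 stroke at J3  (J2 effort already set via bond 0)
bond 3 stroke at I1  (0-jn J2 has e-setter on 0)
bond 4 stroke at R1  (J3: bond 1 brought effort, rest push out)

#0 |J2
#1 |J3
#2 |J1
#3 |I1
#4 |R1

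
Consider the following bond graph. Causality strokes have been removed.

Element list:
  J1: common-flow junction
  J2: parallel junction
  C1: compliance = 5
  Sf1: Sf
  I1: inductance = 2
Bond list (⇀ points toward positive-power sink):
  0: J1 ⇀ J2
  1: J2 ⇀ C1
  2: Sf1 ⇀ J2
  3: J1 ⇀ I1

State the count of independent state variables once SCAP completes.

2  (C1, I1 all integral)

β2 stroke→Sf1  (Sf1: flow source, stroke at near end)
β1 stroke→J2  (C1 integral (e out))
β0 stroke→J1  (0-jn J2 has e-setter on 1)
β3 stroke→I1  (only one flow-in slot at J1)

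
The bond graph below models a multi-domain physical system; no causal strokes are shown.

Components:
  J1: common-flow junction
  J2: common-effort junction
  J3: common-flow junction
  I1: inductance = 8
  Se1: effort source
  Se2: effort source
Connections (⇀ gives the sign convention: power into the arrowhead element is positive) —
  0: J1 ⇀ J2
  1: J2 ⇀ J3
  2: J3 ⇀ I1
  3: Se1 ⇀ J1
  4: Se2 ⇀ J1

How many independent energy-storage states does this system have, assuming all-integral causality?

1  (I1 all integral)

bond 3 |J1  (Se1 (Se) sets effort on bond)
bond 4 |J1  (Se2 (Se) sets effort on bond)
bond 0 |J2  (only one flow-in slot at J1)
bond 1 |J3  (common-e at J2 fixed by 0)
bond 2 |I1  (J3 needs exactly one f-in)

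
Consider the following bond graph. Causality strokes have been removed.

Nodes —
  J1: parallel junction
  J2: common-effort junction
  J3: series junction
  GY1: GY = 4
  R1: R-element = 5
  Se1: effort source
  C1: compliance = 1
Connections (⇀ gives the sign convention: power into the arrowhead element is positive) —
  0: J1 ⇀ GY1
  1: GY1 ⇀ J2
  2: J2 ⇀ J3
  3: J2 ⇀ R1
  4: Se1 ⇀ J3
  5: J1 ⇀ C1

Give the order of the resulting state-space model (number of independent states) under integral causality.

1  (C1 all integral)

β4 stroke at J3  (source Se1 imposes e)
β2 stroke at J2  (only one flow-in slot at J3)
β1 stroke at GY1  (J2: bond 2 brought effort, rest push out)
β3 stroke at R1  (J2 effort already set via bond 2)
β0 stroke at GY1  (GY1: gyrator matches bond 1)
β5 stroke at J1  (closing 0-jn rule on J1)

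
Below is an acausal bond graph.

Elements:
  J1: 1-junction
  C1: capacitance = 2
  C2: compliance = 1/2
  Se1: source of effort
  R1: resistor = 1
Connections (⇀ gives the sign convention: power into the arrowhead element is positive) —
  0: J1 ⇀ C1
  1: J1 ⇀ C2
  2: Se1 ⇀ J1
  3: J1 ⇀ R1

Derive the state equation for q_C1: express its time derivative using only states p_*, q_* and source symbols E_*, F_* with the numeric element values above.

dq_C1/dt = E_Se1 - q_C1/2 - 2*q_C2

#2 |J1  (Se1 (Se) sets effort on bond)
#0 |J1  (C1 integral (e out))
#1 |J1  (C2: C, integral causality)
#3 |R1  (J1: last free bond brings flow in)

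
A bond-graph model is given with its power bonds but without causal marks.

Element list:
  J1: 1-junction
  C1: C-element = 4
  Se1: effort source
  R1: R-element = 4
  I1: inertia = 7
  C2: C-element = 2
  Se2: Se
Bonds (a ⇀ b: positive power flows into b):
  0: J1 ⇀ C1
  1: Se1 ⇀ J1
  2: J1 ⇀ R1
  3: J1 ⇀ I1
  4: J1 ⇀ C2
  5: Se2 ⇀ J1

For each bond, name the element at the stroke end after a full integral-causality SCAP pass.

#1 |J1  (source Se1 imposes e)
#5 |J1  (source Se2 imposes e)
#0 |J1  (C1 outputs effort q/C1)
#3 |I1  (I1 integral (f out))
#2 |J1  (common-f at J1 fixed by 3)
#4 |J1  (1-jn J1 has f-setter on 3)

#0 stroke→J1
#1 stroke→J1
#2 stroke→J1
#3 stroke→I1
#4 stroke→J1
#5 stroke→J1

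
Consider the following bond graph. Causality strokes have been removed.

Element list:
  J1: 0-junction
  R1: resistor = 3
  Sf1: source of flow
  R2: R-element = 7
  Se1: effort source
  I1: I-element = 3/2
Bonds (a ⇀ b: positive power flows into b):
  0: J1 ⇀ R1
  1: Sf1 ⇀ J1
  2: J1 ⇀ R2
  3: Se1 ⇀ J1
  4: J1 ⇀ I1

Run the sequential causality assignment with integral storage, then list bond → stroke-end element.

β0 →R1
β1 →Sf1
β2 →R2
β3 →J1
β4 →I1

#1 stroke→Sf1  (source Sf1 imposes f)
#3 stroke→J1  (Se1 fixes effort; stroke away)
#0 stroke→R1  (J1: bond 3 brought effort, rest push out)
#2 stroke→R2  (common-e at J1 fixed by 3)
#4 stroke→I1  (J1: bond 3 brought effort, rest push out)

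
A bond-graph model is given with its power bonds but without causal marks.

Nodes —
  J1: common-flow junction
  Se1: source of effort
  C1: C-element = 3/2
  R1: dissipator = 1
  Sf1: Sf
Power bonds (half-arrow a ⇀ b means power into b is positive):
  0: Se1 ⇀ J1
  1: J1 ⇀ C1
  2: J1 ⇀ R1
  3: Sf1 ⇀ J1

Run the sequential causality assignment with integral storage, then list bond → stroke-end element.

b0 stroke at J1  (Se1 fixes effort; stroke away)
b3 stroke at Sf1  (Sf1 (Sf) sets flow on bond)
b1 stroke at J1  (common-f at J1 fixed by 3)
b2 stroke at J1  (common-f at J1 fixed by 3)

b0 →J1
b1 →J1
b2 →J1
b3 →Sf1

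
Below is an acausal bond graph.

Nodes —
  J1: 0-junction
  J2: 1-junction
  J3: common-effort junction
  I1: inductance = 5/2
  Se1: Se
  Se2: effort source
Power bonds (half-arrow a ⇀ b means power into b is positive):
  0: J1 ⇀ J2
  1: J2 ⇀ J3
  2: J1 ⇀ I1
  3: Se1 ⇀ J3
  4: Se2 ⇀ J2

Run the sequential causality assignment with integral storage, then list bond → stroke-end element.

bond 3 |J3  (Se1 (Se) sets effort on bond)
bond 4 |J2  (Se2: effort source, stroke at far end)
bond 1 |J2  (J3: bond 3 brought effort, rest push out)
bond 0 |J1  (closing 1-jn rule on J2)
bond 2 |I1  (J1 effort already set via bond 0)

bond 0 stroke→J1
bond 1 stroke→J2
bond 2 stroke→I1
bond 3 stroke→J3
bond 4 stroke→J2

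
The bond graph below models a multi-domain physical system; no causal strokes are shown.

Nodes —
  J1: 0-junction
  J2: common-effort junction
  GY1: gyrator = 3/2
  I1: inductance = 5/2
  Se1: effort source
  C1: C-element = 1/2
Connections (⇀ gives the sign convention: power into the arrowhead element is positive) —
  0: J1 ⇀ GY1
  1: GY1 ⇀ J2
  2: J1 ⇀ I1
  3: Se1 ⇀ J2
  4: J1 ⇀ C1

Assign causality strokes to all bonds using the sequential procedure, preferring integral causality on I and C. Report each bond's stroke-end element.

#3 stroke at J2  (Se1 fixes effort; stroke away)
#1 stroke at GY1  (J2: bond 3 brought effort, rest push out)
#0 stroke at GY1  (through GY1, causality inverts; strokes same side of GY1)
#2 stroke at I1  (I1: I, integral causality)
#4 stroke at J1  (closing 0-jn rule on J1)

β0 |GY1
β1 |GY1
β2 |I1
β3 |J2
β4 |J1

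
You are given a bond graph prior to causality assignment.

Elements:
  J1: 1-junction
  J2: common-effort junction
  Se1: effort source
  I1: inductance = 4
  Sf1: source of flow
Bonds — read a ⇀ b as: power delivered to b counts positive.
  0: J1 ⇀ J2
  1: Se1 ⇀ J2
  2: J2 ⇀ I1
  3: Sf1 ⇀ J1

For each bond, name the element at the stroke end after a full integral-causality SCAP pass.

β1 stroke at J2  (source Se1 imposes e)
β3 stroke at Sf1  (source Sf1 imposes f)
β0 stroke at J1  (J1: bond 3 brought flow, rest push out)
β2 stroke at I1  (common-e at J2 fixed by 1)

bond 0 stroke at J1
bond 1 stroke at J2
bond 2 stroke at I1
bond 3 stroke at Sf1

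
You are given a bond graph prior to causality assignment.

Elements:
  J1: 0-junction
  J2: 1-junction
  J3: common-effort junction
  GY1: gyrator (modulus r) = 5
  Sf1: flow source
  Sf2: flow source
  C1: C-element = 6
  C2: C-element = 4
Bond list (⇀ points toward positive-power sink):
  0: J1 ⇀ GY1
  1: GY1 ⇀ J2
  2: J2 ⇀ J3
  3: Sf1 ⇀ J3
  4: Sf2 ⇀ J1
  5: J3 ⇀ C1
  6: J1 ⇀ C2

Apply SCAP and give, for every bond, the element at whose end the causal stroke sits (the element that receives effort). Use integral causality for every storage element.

bond 3 stroke→Sf1  (source Sf1 imposes f)
bond 4 stroke→Sf2  (Sf2 fixes flow; stroke at Sf2)
bond 5 stroke→J3  (prefer integral on C1)
bond 2 stroke→J2  (J3 effort already set via bond 5)
bond 1 stroke→GY1  (J2 needs exactly one f-in)
bond 0 stroke→GY1  (GY1 both-in/both-out from 1)
bond 6 stroke→J1  (only one effort-in slot at J1)

bond 0 →GY1
bond 1 →GY1
bond 2 →J2
bond 3 →Sf1
bond 4 →Sf2
bond 5 →J3
bond 6 →J1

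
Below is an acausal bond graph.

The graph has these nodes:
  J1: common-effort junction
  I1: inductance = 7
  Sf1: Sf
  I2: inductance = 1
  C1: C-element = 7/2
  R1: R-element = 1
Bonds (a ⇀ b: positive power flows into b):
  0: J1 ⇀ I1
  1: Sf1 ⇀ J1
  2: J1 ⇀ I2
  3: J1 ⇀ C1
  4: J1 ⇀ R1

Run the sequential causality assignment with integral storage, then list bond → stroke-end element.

#0 stroke→I1
#1 stroke→Sf1
#2 stroke→I2
#3 stroke→J1
#4 stroke→R1

bond 1 stroke at Sf1  (Sf1 (Sf) sets flow on bond)
bond 0 stroke at I1  (I1 outputs flow p/I1)
bond 2 stroke at I2  (I2: I, integral causality)
bond 3 stroke at J1  (C1 outputs effort q/C1)
bond 4 stroke at R1  (J1: bond 3 brought effort, rest push out)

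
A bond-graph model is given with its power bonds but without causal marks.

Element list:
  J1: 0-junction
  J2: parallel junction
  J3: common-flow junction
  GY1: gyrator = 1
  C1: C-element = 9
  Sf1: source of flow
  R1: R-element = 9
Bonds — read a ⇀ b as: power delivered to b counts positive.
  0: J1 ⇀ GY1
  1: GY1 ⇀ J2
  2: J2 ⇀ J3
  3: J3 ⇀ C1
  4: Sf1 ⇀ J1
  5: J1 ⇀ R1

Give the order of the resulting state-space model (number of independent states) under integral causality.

1  (C1 all integral)

β4 stroke→Sf1  (source Sf1 imposes f)
β3 stroke→J3  (C1 outputs effort q/C1)
β2 stroke→J2  (J3 needs exactly one f-in)
β1 stroke→GY1  (J2: bond 2 brought effort, rest push out)
β0 stroke→GY1  (GY GY1: same side as bond 1)
β5 stroke→J1  (only one effort-in slot at J1)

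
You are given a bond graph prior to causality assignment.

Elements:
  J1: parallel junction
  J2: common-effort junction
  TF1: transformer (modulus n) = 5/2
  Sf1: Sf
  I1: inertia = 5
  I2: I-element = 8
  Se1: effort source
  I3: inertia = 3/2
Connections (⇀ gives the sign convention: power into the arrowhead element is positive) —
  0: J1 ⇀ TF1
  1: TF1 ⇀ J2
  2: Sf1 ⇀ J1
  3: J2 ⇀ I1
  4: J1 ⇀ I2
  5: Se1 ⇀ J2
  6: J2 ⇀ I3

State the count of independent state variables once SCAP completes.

3  (I1, I2, I3 all integral)

β2 →Sf1  (Sf1: flow source, stroke at near end)
β5 →J2  (Se1: effort source, stroke at far end)
β1 →TF1  (J2: bond 5 brought effort, rest push out)
β3 →I1  (common-e at J2 fixed by 5)
β6 →I3  (0-jn J2 has e-setter on 5)
β0 →J1  (TF1 one-in-one-out from 1)
β4 →I2  (0-jn J1 has e-setter on 0)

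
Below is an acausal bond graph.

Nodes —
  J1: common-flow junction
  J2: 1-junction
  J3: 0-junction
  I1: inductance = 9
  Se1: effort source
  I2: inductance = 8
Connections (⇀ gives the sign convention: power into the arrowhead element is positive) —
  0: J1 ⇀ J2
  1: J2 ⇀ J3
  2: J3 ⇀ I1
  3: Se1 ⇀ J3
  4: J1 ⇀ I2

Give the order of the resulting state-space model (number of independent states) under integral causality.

2  (I1, I2 all integral)

b3 →J3  (Se1 fixes effort; stroke away)
b1 →J2  (J3 effort already set via bond 3)
b2 →I1  (J3 effort already set via bond 3)
b0 →J1  (closing 1-jn rule on J2)
b4 →I2  (only one flow-in slot at J1)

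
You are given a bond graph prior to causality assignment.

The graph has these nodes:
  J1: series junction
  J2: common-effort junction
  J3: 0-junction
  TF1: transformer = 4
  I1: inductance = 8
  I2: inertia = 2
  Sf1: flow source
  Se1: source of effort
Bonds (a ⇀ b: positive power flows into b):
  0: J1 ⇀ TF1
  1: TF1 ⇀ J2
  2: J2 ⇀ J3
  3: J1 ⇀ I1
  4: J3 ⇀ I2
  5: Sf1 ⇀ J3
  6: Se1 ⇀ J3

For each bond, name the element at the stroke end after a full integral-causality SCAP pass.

b0 →J1
b1 →TF1
b2 →J2
b3 →I1
b4 →I2
b5 →Sf1
b6 →J3

#5 stroke at Sf1  (Sf1 (Sf) sets flow on bond)
#6 stroke at J3  (source Se1 imposes e)
#2 stroke at J2  (common-e at J3 fixed by 6)
#4 stroke at I2  (J3: bond 6 brought effort, rest push out)
#1 stroke at TF1  (common-e at J2 fixed by 2)
#0 stroke at J1  (through TF1, causality passes straight; one stroke at TF1)
#3 stroke at I1  (J1 needs exactly one f-in)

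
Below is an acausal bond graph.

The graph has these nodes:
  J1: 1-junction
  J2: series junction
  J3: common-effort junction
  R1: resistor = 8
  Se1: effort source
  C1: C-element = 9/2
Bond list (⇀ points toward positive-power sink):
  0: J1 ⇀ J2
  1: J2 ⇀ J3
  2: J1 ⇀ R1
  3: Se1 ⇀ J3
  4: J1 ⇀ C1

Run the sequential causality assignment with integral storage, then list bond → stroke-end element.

β3 |J3  (Se1 fixes effort; stroke away)
β1 |J2  (J3 effort already set via bond 3)
β0 |J1  (closing 1-jn rule on J2)
β4 |J1  (C1 outputs effort q/C1)
β2 |R1  (J1 needs exactly one f-in)

bond 0 →J1
bond 1 →J2
bond 2 →R1
bond 3 →J3
bond 4 →J1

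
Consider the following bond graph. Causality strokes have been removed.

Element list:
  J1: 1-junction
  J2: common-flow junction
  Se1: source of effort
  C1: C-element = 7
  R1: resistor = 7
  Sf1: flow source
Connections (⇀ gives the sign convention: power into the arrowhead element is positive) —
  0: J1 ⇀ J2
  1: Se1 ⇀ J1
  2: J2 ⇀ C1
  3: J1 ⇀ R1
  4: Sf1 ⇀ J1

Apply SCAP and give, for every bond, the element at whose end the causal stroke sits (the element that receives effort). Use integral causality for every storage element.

bond 1 stroke at J1  (Se1 (Se) sets effort on bond)
bond 4 stroke at Sf1  (source Sf1 imposes f)
bond 0 stroke at J1  (1-jn J1 has f-setter on 4)
bond 3 stroke at J1  (1-jn J1 has f-setter on 4)
bond 2 stroke at J2  (J2: bond 0 brought flow, rest push out)

#0 stroke at J1
#1 stroke at J1
#2 stroke at J2
#3 stroke at J1
#4 stroke at Sf1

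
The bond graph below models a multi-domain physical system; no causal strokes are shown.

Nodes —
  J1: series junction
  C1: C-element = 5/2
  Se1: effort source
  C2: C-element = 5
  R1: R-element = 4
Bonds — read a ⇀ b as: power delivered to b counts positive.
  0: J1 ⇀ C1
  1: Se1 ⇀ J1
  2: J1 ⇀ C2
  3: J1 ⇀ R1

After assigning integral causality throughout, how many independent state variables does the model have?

2  (C1, C2 all integral)

β1 →J1  (Se1 fixes effort; stroke away)
β0 →J1  (prefer integral on C1)
β2 →J1  (C2 integral (e out))
β3 →R1  (closing 1-jn rule on J1)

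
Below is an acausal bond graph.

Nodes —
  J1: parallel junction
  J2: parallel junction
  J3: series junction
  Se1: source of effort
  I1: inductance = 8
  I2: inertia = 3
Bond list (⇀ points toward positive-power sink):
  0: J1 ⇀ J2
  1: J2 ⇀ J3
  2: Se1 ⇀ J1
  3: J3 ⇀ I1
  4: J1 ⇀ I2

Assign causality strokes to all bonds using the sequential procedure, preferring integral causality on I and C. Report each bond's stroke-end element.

b0 |J2
b1 |J3
b2 |J1
b3 |I1
b4 |I2

bond 2 stroke at J1  (source Se1 imposes e)
bond 0 stroke at J2  (J1: bond 2 brought effort, rest push out)
bond 4 stroke at I2  (J1: bond 2 brought effort, rest push out)
bond 1 stroke at J3  (J2: bond 0 brought effort, rest push out)
bond 3 stroke at I1  (only one flow-in slot at J3)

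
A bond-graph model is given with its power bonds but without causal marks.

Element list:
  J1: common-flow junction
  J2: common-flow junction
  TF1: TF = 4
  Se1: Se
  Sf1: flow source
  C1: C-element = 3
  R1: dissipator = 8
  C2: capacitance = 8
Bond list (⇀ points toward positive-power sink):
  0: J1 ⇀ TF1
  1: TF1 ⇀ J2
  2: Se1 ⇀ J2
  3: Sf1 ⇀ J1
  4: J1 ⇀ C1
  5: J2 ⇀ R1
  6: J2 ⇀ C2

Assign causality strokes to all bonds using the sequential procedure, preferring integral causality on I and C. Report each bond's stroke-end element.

#2 |J2  (source Se1 imposes e)
#3 |Sf1  (Sf1: flow source, stroke at near end)
#0 |J1  (1-jn J1 has f-setter on 3)
#4 |J1  (1-jn J1 has f-setter on 3)
#1 |TF1  (through TF1, causality passes straight; one stroke at TF1)
#5 |J2  (common-f at J2 fixed by 1)
#6 |J2  (common-f at J2 fixed by 1)

b0 →J1
b1 →TF1
b2 →J2
b3 →Sf1
b4 →J1
b5 →J2
b6 →J2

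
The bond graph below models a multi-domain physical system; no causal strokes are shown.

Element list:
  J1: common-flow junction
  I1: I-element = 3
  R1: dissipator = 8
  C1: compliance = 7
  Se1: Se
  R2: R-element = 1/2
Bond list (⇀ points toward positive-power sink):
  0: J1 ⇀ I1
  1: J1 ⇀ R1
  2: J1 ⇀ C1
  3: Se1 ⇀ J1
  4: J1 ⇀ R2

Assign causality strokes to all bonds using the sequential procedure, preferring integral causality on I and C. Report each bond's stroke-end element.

bond 0 stroke at I1
bond 1 stroke at J1
bond 2 stroke at J1
bond 3 stroke at J1
bond 4 stroke at J1

β3 stroke→J1  (Se1 fixes effort; stroke away)
β0 stroke→I1  (I1: I, integral causality)
β1 stroke→J1  (J1: bond 0 brought flow, rest push out)
β2 stroke→J1  (J1 flow already set via bond 0)
β4 stroke→J1  (J1: bond 0 brought flow, rest push out)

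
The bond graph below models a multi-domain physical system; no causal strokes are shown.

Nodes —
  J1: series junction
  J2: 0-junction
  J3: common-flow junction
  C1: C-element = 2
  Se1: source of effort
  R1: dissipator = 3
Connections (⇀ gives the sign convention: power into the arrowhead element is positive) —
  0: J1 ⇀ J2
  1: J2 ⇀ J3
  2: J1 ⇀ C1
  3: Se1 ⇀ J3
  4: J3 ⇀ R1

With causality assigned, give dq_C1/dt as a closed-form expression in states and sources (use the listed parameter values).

dq_C1/dt = E_Se1/3 - q_C1/6

b3 stroke→J3  (Se1 fixes effort; stroke away)
b2 stroke→J1  (C1 outputs effort q/C1)
b0 stroke→J2  (J1 needs exactly one f-in)
b1 stroke→J3  (J2: bond 0 brought effort, rest push out)
b4 stroke→R1  (closing 1-jn rule on J3)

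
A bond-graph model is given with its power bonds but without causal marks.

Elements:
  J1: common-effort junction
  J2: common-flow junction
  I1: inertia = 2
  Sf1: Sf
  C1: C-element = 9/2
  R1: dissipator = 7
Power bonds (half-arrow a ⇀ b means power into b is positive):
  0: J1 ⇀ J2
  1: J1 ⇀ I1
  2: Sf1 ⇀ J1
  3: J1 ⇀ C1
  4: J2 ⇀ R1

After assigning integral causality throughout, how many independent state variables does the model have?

2  (C1, I1 all integral)

β2 →Sf1  (Sf1 fixes flow; stroke at Sf1)
β1 →I1  (I1 outputs flow p/I1)
β3 →J1  (C1 integral (e out))
β0 →J2  (J1: bond 3 brought effort, rest push out)
β4 →R1  (closing 1-jn rule on J2)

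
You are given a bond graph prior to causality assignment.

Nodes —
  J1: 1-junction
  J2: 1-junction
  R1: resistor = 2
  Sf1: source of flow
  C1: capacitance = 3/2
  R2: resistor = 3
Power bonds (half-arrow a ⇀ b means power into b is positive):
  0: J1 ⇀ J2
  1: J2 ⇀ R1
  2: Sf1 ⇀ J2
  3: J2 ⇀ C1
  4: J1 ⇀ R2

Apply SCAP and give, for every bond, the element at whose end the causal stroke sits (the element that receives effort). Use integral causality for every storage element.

b2 stroke→Sf1  (source Sf1 imposes f)
b0 stroke→J2  (common-f at J2 fixed by 2)
b1 stroke→J2  (1-jn J2 has f-setter on 2)
b3 stroke→J2  (1-jn J2 has f-setter on 2)
b4 stroke→J1  (common-f at J1 fixed by 0)

b0 |J2
b1 |J2
b2 |Sf1
b3 |J2
b4 |J1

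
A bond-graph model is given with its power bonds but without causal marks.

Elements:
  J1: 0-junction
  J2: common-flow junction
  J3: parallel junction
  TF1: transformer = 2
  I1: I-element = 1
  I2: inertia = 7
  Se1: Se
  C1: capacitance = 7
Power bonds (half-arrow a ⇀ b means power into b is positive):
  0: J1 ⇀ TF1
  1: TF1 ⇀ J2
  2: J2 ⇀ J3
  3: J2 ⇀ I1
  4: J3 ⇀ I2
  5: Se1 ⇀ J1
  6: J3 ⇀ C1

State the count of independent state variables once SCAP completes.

3  (C1, I1, I2 all integral)

bond 5 →J1  (Se1: effort source, stroke at far end)
bond 0 →TF1  (0-jn J1 has e-setter on 5)
bond 1 →J2  (through TF1, causality passes straight; one stroke at TF1)
bond 3 →I1  (I1: I, integral causality)
bond 2 →J2  (J2: bond 3 brought flow, rest push out)
bond 4 →I2  (I2 outputs flow p/I2)
bond 6 →J3  (J3: last free bond brings effort in)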